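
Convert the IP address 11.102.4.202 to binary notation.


11 = 00001011
102 = 01100110
4 = 00000100
202 = 11001010
Binary: 00001011.01100110.00000100.11001010


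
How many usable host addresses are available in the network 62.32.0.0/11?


Host bits = 32 - 11 = 21
Total addresses = 2^21 = 2097152
Usable = total - 2 (network and broadcast)
Usable hosts: 2097150


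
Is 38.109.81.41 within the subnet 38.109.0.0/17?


Subnet network: 38.109.0.0
Test IP AND mask: 38.109.0.0
Yes, 38.109.81.41 is in 38.109.0.0/17


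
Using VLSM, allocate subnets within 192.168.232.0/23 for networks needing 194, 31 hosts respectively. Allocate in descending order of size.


194 hosts -> /24 (254 usable): 192.168.232.0/24
31 hosts -> /26 (62 usable): 192.168.233.0/26
Allocation: 192.168.232.0/24 (194 hosts, 254 usable); 192.168.233.0/26 (31 hosts, 62 usable)


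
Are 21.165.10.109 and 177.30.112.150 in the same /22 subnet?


Mask: 255.255.252.0
21.165.10.109 AND mask = 21.165.8.0
177.30.112.150 AND mask = 177.30.112.0
No, different subnets (21.165.8.0 vs 177.30.112.0)


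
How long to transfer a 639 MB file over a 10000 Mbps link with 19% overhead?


Effective throughput = 10000 * (1 - 19/100) = 8100.0 Mbps
File size in Mb = 639 * 8 = 5112 Mb
Time = 5112 / 8100.0
Time = 0.6311 seconds


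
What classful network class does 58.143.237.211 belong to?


First octet: 58
Binary: 00111010
0xxxxxxx -> Class A (1-126)
Class A, default mask 255.0.0.0 (/8)


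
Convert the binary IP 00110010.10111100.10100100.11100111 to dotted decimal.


00110010 = 50
10111100 = 188
10100100 = 164
11100111 = 231
IP: 50.188.164.231


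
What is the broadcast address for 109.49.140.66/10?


Network: 109.0.0.0/10
Host bits = 22
Set all host bits to 1:
Broadcast: 109.63.255.255


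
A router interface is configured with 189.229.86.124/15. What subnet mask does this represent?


/15 means 15 network bits, 17 host bits
Binary: 11111111111111100000000000000000
Mask: 255.254.0.0


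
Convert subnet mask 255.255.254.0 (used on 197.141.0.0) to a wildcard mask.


Subnet mask: 255.255.254.0
Wildcard = 255.255.255.255 - subnet mask
255 - 255 = 0
255 - 255 = 0
255 - 254 = 1
255 - 0 = 255
Wildcard: 0.0.1.255


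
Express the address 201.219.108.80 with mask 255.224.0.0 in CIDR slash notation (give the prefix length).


Binary: 11111111.11100000.00000000.00000000
Count leading 1s
Prefix: /11


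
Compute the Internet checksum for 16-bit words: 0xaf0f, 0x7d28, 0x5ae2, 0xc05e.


Sum all words (with carry folding):
+ 0xaf0f = 0xaf0f
+ 0x7d28 = 0x2c38
+ 0x5ae2 = 0x871a
+ 0xc05e = 0x4779
One's complement: ~0x4779
Checksum = 0xb886


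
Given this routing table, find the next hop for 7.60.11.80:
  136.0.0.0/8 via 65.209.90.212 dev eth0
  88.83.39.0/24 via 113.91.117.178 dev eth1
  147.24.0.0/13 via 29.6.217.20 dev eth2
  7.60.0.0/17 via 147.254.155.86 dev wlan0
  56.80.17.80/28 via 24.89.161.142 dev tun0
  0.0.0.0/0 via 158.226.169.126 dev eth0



Longest prefix match for 7.60.11.80:
  /8 136.0.0.0: no
  /24 88.83.39.0: no
  /13 147.24.0.0: no
  /17 7.60.0.0: MATCH
  /28 56.80.17.80: no
  /0 0.0.0.0: MATCH
Selected: next-hop 147.254.155.86 via wlan0 (matched /17)


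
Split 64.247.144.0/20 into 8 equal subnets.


New prefix = 20 + 3 = 23
Each subnet has 512 addresses
  64.247.144.0/23
  64.247.146.0/23
  64.247.148.0/23
  64.247.150.0/23
  64.247.152.0/23
  64.247.154.0/23
  64.247.156.0/23
  64.247.158.0/23
Subnets: 64.247.144.0/23, 64.247.146.0/23, 64.247.148.0/23, 64.247.150.0/23, 64.247.152.0/23, 64.247.154.0/23, 64.247.156.0/23, 64.247.158.0/23


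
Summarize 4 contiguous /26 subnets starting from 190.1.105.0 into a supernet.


Original prefix: /26
Number of subnets: 4 = 2^2
New prefix = 26 - 2 = 24
Supernet: 190.1.105.0/24


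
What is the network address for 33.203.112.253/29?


IP:   00100001.11001011.01110000.11111101
Mask: 11111111.11111111.11111111.11111000
AND operation:
Net:  00100001.11001011.01110000.11111000
Network: 33.203.112.248/29


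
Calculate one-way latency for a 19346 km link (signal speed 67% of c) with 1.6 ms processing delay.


Speed = 0.67 * 3e5 km/s = 201000 km/s
Propagation delay = 19346 / 201000 = 0.0962 s = 96.2488 ms
Processing delay = 1.6 ms
Total one-way latency = 97.8488 ms


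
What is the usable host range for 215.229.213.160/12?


Network: 215.224.0.0
Broadcast: 215.239.255.255
First usable = network + 1
Last usable = broadcast - 1
Range: 215.224.0.1 to 215.239.255.254


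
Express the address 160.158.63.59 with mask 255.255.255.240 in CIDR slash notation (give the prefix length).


Binary: 11111111.11111111.11111111.11110000
Count leading 1s
Prefix: /28


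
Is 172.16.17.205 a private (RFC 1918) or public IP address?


RFC 1918 private ranges:
  10.0.0.0/8 (10.0.0.0 - 10.255.255.255)
  172.16.0.0/12 (172.16.0.0 - 172.31.255.255)
  192.168.0.0/16 (192.168.0.0 - 192.168.255.255)
Private (in 172.16.0.0/12)


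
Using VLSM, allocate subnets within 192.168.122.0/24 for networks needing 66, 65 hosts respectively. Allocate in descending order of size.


66 hosts -> /25 (126 usable): 192.168.122.0/25
65 hosts -> /25 (126 usable): 192.168.122.128/25
Allocation: 192.168.122.0/25 (66 hosts, 126 usable); 192.168.122.128/25 (65 hosts, 126 usable)


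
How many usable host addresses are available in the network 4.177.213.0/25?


Host bits = 32 - 25 = 7
Total addresses = 2^7 = 128
Usable = total - 2 (network and broadcast)
Usable hosts: 126


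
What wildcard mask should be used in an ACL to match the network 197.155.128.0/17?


Subnet mask: 255.255.128.0
Wildcard = 255.255.255.255 - subnet mask
255 - 255 = 0
255 - 255 = 0
255 - 128 = 127
255 - 0 = 255
Wildcard: 0.0.127.255


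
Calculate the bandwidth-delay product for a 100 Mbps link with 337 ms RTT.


BDP = bandwidth * RTT
= 100 Mbps * 337 ms
= 100 * 1e6 * 337 / 1000 bits
= 33700000 bits
= 4212500 bytes
= 4113.7695 KB
BDP = 33700000 bits (4212500 bytes)


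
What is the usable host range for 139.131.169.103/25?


Network: 139.131.169.0
Broadcast: 139.131.169.127
First usable = network + 1
Last usable = broadcast - 1
Range: 139.131.169.1 to 139.131.169.126


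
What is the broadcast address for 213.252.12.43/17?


Network: 213.252.0.0/17
Host bits = 15
Set all host bits to 1:
Broadcast: 213.252.127.255


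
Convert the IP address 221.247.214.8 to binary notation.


221 = 11011101
247 = 11110111
214 = 11010110
8 = 00001000
Binary: 11011101.11110111.11010110.00001000


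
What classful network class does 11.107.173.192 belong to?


First octet: 11
Binary: 00001011
0xxxxxxx -> Class A (1-126)
Class A, default mask 255.0.0.0 (/8)


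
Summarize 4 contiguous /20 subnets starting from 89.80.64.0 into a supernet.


Original prefix: /20
Number of subnets: 4 = 2^2
New prefix = 20 - 2 = 18
Supernet: 89.80.64.0/18


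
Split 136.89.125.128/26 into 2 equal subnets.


New prefix = 26 + 1 = 27
Each subnet has 32 addresses
  136.89.125.128/27
  136.89.125.160/27
Subnets: 136.89.125.128/27, 136.89.125.160/27


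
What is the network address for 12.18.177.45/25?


IP:   00001100.00010010.10110001.00101101
Mask: 11111111.11111111.11111111.10000000
AND operation:
Net:  00001100.00010010.10110001.00000000
Network: 12.18.177.0/25


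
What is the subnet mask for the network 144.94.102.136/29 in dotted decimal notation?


/29 means 29 network bits, 3 host bits
Binary: 11111111111111111111111111111000
Mask: 255.255.255.248


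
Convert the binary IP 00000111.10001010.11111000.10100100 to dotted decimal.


00000111 = 7
10001010 = 138
11111000 = 248
10100100 = 164
IP: 7.138.248.164


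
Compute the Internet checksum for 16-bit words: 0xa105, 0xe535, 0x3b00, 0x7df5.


Sum all words (with carry folding):
+ 0xa105 = 0xa105
+ 0xe535 = 0x863b
+ 0x3b00 = 0xc13b
+ 0x7df5 = 0x3f31
One's complement: ~0x3f31
Checksum = 0xc0ce


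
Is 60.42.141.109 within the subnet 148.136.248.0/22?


Subnet network: 148.136.248.0
Test IP AND mask: 60.42.140.0
No, 60.42.141.109 is not in 148.136.248.0/22


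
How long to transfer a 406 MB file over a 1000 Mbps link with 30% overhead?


Effective throughput = 1000 * (1 - 30/100) = 700 Mbps
File size in Mb = 406 * 8 = 3248 Mb
Time = 3248 / 700
Time = 4.64 seconds


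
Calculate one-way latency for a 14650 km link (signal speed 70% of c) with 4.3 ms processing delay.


Speed = 0.7 * 3e5 km/s = 210000 km/s
Propagation delay = 14650 / 210000 = 0.0698 s = 69.7619 ms
Processing delay = 4.3 ms
Total one-way latency = 74.0619 ms


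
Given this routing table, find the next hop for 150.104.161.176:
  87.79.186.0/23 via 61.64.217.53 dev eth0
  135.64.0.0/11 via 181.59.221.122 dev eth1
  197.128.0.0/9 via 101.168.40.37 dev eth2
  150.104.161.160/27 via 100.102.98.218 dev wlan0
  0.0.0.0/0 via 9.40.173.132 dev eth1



Longest prefix match for 150.104.161.176:
  /23 87.79.186.0: no
  /11 135.64.0.0: no
  /9 197.128.0.0: no
  /27 150.104.161.160: MATCH
  /0 0.0.0.0: MATCH
Selected: next-hop 100.102.98.218 via wlan0 (matched /27)


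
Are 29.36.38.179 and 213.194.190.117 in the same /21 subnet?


Mask: 255.255.248.0
29.36.38.179 AND mask = 29.36.32.0
213.194.190.117 AND mask = 213.194.184.0
No, different subnets (29.36.32.0 vs 213.194.184.0)


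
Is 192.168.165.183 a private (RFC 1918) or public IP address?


RFC 1918 private ranges:
  10.0.0.0/8 (10.0.0.0 - 10.255.255.255)
  172.16.0.0/12 (172.16.0.0 - 172.31.255.255)
  192.168.0.0/16 (192.168.0.0 - 192.168.255.255)
Private (in 192.168.0.0/16)


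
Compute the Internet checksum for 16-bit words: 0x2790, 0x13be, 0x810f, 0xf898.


Sum all words (with carry folding):
+ 0x2790 = 0x2790
+ 0x13be = 0x3b4e
+ 0x810f = 0xbc5d
+ 0xf898 = 0xb4f6
One's complement: ~0xb4f6
Checksum = 0x4b09


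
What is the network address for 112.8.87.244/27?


IP:   01110000.00001000.01010111.11110100
Mask: 11111111.11111111.11111111.11100000
AND operation:
Net:  01110000.00001000.01010111.11100000
Network: 112.8.87.224/27


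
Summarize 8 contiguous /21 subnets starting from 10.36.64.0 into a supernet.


Original prefix: /21
Number of subnets: 8 = 2^3
New prefix = 21 - 3 = 18
Supernet: 10.36.64.0/18


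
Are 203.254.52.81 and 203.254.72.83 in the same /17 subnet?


Mask: 255.255.128.0
203.254.52.81 AND mask = 203.254.0.0
203.254.72.83 AND mask = 203.254.0.0
Yes, same subnet (203.254.0.0)


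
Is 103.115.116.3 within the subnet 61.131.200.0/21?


Subnet network: 61.131.200.0
Test IP AND mask: 103.115.112.0
No, 103.115.116.3 is not in 61.131.200.0/21


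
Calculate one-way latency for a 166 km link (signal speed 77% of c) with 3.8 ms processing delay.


Speed = 0.77 * 3e5 km/s = 231000 km/s
Propagation delay = 166 / 231000 = 0.0007 s = 0.7186 ms
Processing delay = 3.8 ms
Total one-way latency = 4.5186 ms


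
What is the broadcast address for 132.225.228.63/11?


Network: 132.224.0.0/11
Host bits = 21
Set all host bits to 1:
Broadcast: 132.255.255.255


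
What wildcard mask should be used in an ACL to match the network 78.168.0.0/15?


Subnet mask: 255.254.0.0
Wildcard = 255.255.255.255 - subnet mask
255 - 255 = 0
255 - 254 = 1
255 - 0 = 255
255 - 0 = 255
Wildcard: 0.1.255.255


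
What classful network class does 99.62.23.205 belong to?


First octet: 99
Binary: 01100011
0xxxxxxx -> Class A (1-126)
Class A, default mask 255.0.0.0 (/8)


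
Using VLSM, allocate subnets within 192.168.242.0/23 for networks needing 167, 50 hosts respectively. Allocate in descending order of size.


167 hosts -> /24 (254 usable): 192.168.242.0/24
50 hosts -> /26 (62 usable): 192.168.243.0/26
Allocation: 192.168.242.0/24 (167 hosts, 254 usable); 192.168.243.0/26 (50 hosts, 62 usable)


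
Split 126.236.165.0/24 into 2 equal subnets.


New prefix = 24 + 1 = 25
Each subnet has 128 addresses
  126.236.165.0/25
  126.236.165.128/25
Subnets: 126.236.165.0/25, 126.236.165.128/25


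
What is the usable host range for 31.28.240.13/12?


Network: 31.16.0.0
Broadcast: 31.31.255.255
First usable = network + 1
Last usable = broadcast - 1
Range: 31.16.0.1 to 31.31.255.254


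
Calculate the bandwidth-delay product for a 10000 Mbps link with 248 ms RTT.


BDP = bandwidth * RTT
= 10000 Mbps * 248 ms
= 10000 * 1e6 * 248 / 1000 bits
= 2480000000 bits
= 310000000 bytes
= 302734.375 KB
BDP = 2480000000 bits (310000000 bytes)


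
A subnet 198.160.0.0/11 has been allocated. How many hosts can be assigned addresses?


Host bits = 32 - 11 = 21
Total addresses = 2^21 = 2097152
Usable = total - 2 (network and broadcast)
Usable hosts: 2097150


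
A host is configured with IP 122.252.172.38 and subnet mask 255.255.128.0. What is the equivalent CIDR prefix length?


Binary: 11111111.11111111.10000000.00000000
Count leading 1s
Prefix: /17


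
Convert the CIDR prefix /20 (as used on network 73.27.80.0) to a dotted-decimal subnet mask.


/20 means 20 network bits, 12 host bits
Binary: 11111111111111111111000000000000
Mask: 255.255.240.0


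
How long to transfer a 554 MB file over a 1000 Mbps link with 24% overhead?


Effective throughput = 1000 * (1 - 24/100) = 760 Mbps
File size in Mb = 554 * 8 = 4432 Mb
Time = 4432 / 760
Time = 5.8316 seconds


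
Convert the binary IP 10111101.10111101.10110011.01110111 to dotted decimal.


10111101 = 189
10111101 = 189
10110011 = 179
01110111 = 119
IP: 189.189.179.119


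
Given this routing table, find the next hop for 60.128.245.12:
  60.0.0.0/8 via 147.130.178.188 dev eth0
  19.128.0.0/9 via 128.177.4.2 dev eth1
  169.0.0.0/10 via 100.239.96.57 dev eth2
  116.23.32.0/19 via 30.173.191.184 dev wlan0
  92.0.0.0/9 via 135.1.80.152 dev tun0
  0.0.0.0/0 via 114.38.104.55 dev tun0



Longest prefix match for 60.128.245.12:
  /8 60.0.0.0: MATCH
  /9 19.128.0.0: no
  /10 169.0.0.0: no
  /19 116.23.32.0: no
  /9 92.0.0.0: no
  /0 0.0.0.0: MATCH
Selected: next-hop 147.130.178.188 via eth0 (matched /8)


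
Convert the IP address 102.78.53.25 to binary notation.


102 = 01100110
78 = 01001110
53 = 00110101
25 = 00011001
Binary: 01100110.01001110.00110101.00011001


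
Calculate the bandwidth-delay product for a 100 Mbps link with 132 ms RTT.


BDP = bandwidth * RTT
= 100 Mbps * 132 ms
= 100 * 1e6 * 132 / 1000 bits
= 13200000 bits
= 1650000 bytes
= 1611.3281 KB
BDP = 13200000 bits (1650000 bytes)


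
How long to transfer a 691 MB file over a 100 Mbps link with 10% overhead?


Effective throughput = 100 * (1 - 10/100) = 90 Mbps
File size in Mb = 691 * 8 = 5528 Mb
Time = 5528 / 90
Time = 61.4222 seconds


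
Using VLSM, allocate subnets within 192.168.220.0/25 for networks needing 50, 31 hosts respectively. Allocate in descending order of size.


50 hosts -> /26 (62 usable): 192.168.220.0/26
31 hosts -> /26 (62 usable): 192.168.220.64/26
Allocation: 192.168.220.0/26 (50 hosts, 62 usable); 192.168.220.64/26 (31 hosts, 62 usable)


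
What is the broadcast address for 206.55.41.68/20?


Network: 206.55.32.0/20
Host bits = 12
Set all host bits to 1:
Broadcast: 206.55.47.255


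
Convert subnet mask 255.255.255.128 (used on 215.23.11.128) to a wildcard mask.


Subnet mask: 255.255.255.128
Wildcard = 255.255.255.255 - subnet mask
255 - 255 = 0
255 - 255 = 0
255 - 255 = 0
255 - 128 = 127
Wildcard: 0.0.0.127


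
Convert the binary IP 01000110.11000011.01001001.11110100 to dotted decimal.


01000110 = 70
11000011 = 195
01001001 = 73
11110100 = 244
IP: 70.195.73.244


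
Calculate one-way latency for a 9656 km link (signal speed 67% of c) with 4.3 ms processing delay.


Speed = 0.67 * 3e5 km/s = 201000 km/s
Propagation delay = 9656 / 201000 = 0.048 s = 48.0398 ms
Processing delay = 4.3 ms
Total one-way latency = 52.3398 ms


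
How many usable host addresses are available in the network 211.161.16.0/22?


Host bits = 32 - 22 = 10
Total addresses = 2^10 = 1024
Usable = total - 2 (network and broadcast)
Usable hosts: 1022


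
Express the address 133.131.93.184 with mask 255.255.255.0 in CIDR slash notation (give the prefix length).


Binary: 11111111.11111111.11111111.00000000
Count leading 1s
Prefix: /24


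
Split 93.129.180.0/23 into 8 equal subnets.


New prefix = 23 + 3 = 26
Each subnet has 64 addresses
  93.129.180.0/26
  93.129.180.64/26
  93.129.180.128/26
  93.129.180.192/26
  93.129.181.0/26
  93.129.181.64/26
  93.129.181.128/26
  93.129.181.192/26
Subnets: 93.129.180.0/26, 93.129.180.64/26, 93.129.180.128/26, 93.129.180.192/26, 93.129.181.0/26, 93.129.181.64/26, 93.129.181.128/26, 93.129.181.192/26


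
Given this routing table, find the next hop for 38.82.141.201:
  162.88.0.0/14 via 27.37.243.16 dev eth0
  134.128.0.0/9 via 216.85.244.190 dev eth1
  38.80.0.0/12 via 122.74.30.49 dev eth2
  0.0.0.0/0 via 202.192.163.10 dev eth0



Longest prefix match for 38.82.141.201:
  /14 162.88.0.0: no
  /9 134.128.0.0: no
  /12 38.80.0.0: MATCH
  /0 0.0.0.0: MATCH
Selected: next-hop 122.74.30.49 via eth2 (matched /12)


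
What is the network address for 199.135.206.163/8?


IP:   11000111.10000111.11001110.10100011
Mask: 11111111.00000000.00000000.00000000
AND operation:
Net:  11000111.00000000.00000000.00000000
Network: 199.0.0.0/8


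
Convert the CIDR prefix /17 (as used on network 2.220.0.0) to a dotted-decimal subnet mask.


/17 means 17 network bits, 15 host bits
Binary: 11111111111111111000000000000000
Mask: 255.255.128.0


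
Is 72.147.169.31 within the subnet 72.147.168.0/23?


Subnet network: 72.147.168.0
Test IP AND mask: 72.147.168.0
Yes, 72.147.169.31 is in 72.147.168.0/23


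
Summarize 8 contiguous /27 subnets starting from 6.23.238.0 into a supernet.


Original prefix: /27
Number of subnets: 8 = 2^3
New prefix = 27 - 3 = 24
Supernet: 6.23.238.0/24


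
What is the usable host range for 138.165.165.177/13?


Network: 138.160.0.0
Broadcast: 138.167.255.255
First usable = network + 1
Last usable = broadcast - 1
Range: 138.160.0.1 to 138.167.255.254


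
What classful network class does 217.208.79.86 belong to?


First octet: 217
Binary: 11011001
110xxxxx -> Class C (192-223)
Class C, default mask 255.255.255.0 (/24)


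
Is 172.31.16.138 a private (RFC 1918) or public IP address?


RFC 1918 private ranges:
  10.0.0.0/8 (10.0.0.0 - 10.255.255.255)
  172.16.0.0/12 (172.16.0.0 - 172.31.255.255)
  192.168.0.0/16 (192.168.0.0 - 192.168.255.255)
Private (in 172.16.0.0/12)


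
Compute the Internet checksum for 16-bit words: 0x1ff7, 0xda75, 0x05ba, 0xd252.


Sum all words (with carry folding):
+ 0x1ff7 = 0x1ff7
+ 0xda75 = 0xfa6c
+ 0x05ba = 0x0027
+ 0xd252 = 0xd279
One's complement: ~0xd279
Checksum = 0x2d86


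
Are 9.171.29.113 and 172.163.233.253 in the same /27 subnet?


Mask: 255.255.255.224
9.171.29.113 AND mask = 9.171.29.96
172.163.233.253 AND mask = 172.163.233.224
No, different subnets (9.171.29.96 vs 172.163.233.224)


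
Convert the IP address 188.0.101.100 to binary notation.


188 = 10111100
0 = 00000000
101 = 01100101
100 = 01100100
Binary: 10111100.00000000.01100101.01100100


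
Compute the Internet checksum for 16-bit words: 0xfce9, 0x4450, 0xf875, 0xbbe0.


Sum all words (with carry folding):
+ 0xfce9 = 0xfce9
+ 0x4450 = 0x413a
+ 0xf875 = 0x39b0
+ 0xbbe0 = 0xf590
One's complement: ~0xf590
Checksum = 0x0a6f


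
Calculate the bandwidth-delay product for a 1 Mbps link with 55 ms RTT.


BDP = bandwidth * RTT
= 1 Mbps * 55 ms
= 1 * 1e6 * 55 / 1000 bits
= 55000 bits
= 6875 bytes
= 6.7139 KB
BDP = 55000 bits (6875 bytes)


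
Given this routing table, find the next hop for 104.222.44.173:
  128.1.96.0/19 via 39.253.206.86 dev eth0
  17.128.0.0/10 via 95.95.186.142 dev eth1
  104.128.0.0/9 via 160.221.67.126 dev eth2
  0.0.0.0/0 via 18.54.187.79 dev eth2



Longest prefix match for 104.222.44.173:
  /19 128.1.96.0: no
  /10 17.128.0.0: no
  /9 104.128.0.0: MATCH
  /0 0.0.0.0: MATCH
Selected: next-hop 160.221.67.126 via eth2 (matched /9)


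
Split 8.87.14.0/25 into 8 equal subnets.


New prefix = 25 + 3 = 28
Each subnet has 16 addresses
  8.87.14.0/28
  8.87.14.16/28
  8.87.14.32/28
  8.87.14.48/28
  8.87.14.64/28
  8.87.14.80/28
  8.87.14.96/28
  8.87.14.112/28
Subnets: 8.87.14.0/28, 8.87.14.16/28, 8.87.14.32/28, 8.87.14.48/28, 8.87.14.64/28, 8.87.14.80/28, 8.87.14.96/28, 8.87.14.112/28


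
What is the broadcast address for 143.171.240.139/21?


Network: 143.171.240.0/21
Host bits = 11
Set all host bits to 1:
Broadcast: 143.171.247.255


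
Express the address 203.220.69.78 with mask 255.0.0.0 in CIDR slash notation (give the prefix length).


Binary: 11111111.00000000.00000000.00000000
Count leading 1s
Prefix: /8


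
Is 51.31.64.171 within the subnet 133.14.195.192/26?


Subnet network: 133.14.195.192
Test IP AND mask: 51.31.64.128
No, 51.31.64.171 is not in 133.14.195.192/26


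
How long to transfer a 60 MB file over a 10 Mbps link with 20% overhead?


Effective throughput = 10 * (1 - 20/100) = 8 Mbps
File size in Mb = 60 * 8 = 480 Mb
Time = 480 / 8
Time = 60 seconds


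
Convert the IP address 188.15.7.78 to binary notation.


188 = 10111100
15 = 00001111
7 = 00000111
78 = 01001110
Binary: 10111100.00001111.00000111.01001110


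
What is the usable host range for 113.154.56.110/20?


Network: 113.154.48.0
Broadcast: 113.154.63.255
First usable = network + 1
Last usable = broadcast - 1
Range: 113.154.48.1 to 113.154.63.254


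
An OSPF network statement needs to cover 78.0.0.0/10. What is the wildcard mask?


Subnet mask: 255.192.0.0
Wildcard = 255.255.255.255 - subnet mask
255 - 255 = 0
255 - 192 = 63
255 - 0 = 255
255 - 0 = 255
Wildcard: 0.63.255.255


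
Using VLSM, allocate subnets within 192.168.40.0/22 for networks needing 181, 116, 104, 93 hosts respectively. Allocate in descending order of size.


181 hosts -> /24 (254 usable): 192.168.40.0/24
116 hosts -> /25 (126 usable): 192.168.41.0/25
104 hosts -> /25 (126 usable): 192.168.41.128/25
93 hosts -> /25 (126 usable): 192.168.42.0/25
Allocation: 192.168.40.0/24 (181 hosts, 254 usable); 192.168.41.0/25 (116 hosts, 126 usable); 192.168.41.128/25 (104 hosts, 126 usable); 192.168.42.0/25 (93 hosts, 126 usable)


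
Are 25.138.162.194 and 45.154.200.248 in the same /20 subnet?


Mask: 255.255.240.0
25.138.162.194 AND mask = 25.138.160.0
45.154.200.248 AND mask = 45.154.192.0
No, different subnets (25.138.160.0 vs 45.154.192.0)


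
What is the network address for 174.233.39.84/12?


IP:   10101110.11101001.00100111.01010100
Mask: 11111111.11110000.00000000.00000000
AND operation:
Net:  10101110.11100000.00000000.00000000
Network: 174.224.0.0/12


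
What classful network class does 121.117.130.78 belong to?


First octet: 121
Binary: 01111001
0xxxxxxx -> Class A (1-126)
Class A, default mask 255.0.0.0 (/8)


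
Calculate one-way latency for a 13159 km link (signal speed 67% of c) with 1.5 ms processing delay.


Speed = 0.67 * 3e5 km/s = 201000 km/s
Propagation delay = 13159 / 201000 = 0.0655 s = 65.4677 ms
Processing delay = 1.5 ms
Total one-way latency = 66.9677 ms


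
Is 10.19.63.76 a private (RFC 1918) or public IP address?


RFC 1918 private ranges:
  10.0.0.0/8 (10.0.0.0 - 10.255.255.255)
  172.16.0.0/12 (172.16.0.0 - 172.31.255.255)
  192.168.0.0/16 (192.168.0.0 - 192.168.255.255)
Private (in 10.0.0.0/8)


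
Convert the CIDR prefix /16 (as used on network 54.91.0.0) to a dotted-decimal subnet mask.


/16 means 16 network bits, 16 host bits
Binary: 11111111111111110000000000000000
Mask: 255.255.0.0


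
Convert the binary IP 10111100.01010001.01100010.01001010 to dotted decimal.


10111100 = 188
01010001 = 81
01100010 = 98
01001010 = 74
IP: 188.81.98.74


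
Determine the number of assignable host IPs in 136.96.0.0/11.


Host bits = 32 - 11 = 21
Total addresses = 2^21 = 2097152
Usable = total - 2 (network and broadcast)
Usable hosts: 2097150


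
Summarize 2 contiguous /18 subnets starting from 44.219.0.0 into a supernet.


Original prefix: /18
Number of subnets: 2 = 2^1
New prefix = 18 - 1 = 17
Supernet: 44.219.0.0/17


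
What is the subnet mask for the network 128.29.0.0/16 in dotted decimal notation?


/16 means 16 network bits, 16 host bits
Binary: 11111111111111110000000000000000
Mask: 255.255.0.0


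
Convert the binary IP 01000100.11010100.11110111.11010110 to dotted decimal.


01000100 = 68
11010100 = 212
11110111 = 247
11010110 = 214
IP: 68.212.247.214


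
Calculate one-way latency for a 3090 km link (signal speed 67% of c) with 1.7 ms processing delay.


Speed = 0.67 * 3e5 km/s = 201000 km/s
Propagation delay = 3090 / 201000 = 0.0154 s = 15.3731 ms
Processing delay = 1.7 ms
Total one-way latency = 17.0731 ms


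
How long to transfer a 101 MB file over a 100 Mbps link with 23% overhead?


Effective throughput = 100 * (1 - 23/100) = 77 Mbps
File size in Mb = 101 * 8 = 808 Mb
Time = 808 / 77
Time = 10.4935 seconds


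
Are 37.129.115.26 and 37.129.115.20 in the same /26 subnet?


Mask: 255.255.255.192
37.129.115.26 AND mask = 37.129.115.0
37.129.115.20 AND mask = 37.129.115.0
Yes, same subnet (37.129.115.0)


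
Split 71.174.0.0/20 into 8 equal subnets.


New prefix = 20 + 3 = 23
Each subnet has 512 addresses
  71.174.0.0/23
  71.174.2.0/23
  71.174.4.0/23
  71.174.6.0/23
  71.174.8.0/23
  71.174.10.0/23
  71.174.12.0/23
  71.174.14.0/23
Subnets: 71.174.0.0/23, 71.174.2.0/23, 71.174.4.0/23, 71.174.6.0/23, 71.174.8.0/23, 71.174.10.0/23, 71.174.12.0/23, 71.174.14.0/23


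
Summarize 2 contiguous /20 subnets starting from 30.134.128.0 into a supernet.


Original prefix: /20
Number of subnets: 2 = 2^1
New prefix = 20 - 1 = 19
Supernet: 30.134.128.0/19


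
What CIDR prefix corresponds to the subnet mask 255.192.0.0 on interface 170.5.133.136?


Binary: 11111111.11000000.00000000.00000000
Count leading 1s
Prefix: /10


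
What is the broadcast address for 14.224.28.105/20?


Network: 14.224.16.0/20
Host bits = 12
Set all host bits to 1:
Broadcast: 14.224.31.255


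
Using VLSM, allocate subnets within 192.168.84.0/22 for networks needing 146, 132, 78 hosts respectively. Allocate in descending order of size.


146 hosts -> /24 (254 usable): 192.168.84.0/24
132 hosts -> /24 (254 usable): 192.168.85.0/24
78 hosts -> /25 (126 usable): 192.168.86.0/25
Allocation: 192.168.84.0/24 (146 hosts, 254 usable); 192.168.85.0/24 (132 hosts, 254 usable); 192.168.86.0/25 (78 hosts, 126 usable)


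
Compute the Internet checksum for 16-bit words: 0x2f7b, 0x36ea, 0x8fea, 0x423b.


Sum all words (with carry folding):
+ 0x2f7b = 0x2f7b
+ 0x36ea = 0x6665
+ 0x8fea = 0xf64f
+ 0x423b = 0x388b
One's complement: ~0x388b
Checksum = 0xc774


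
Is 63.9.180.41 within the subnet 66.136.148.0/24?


Subnet network: 66.136.148.0
Test IP AND mask: 63.9.180.0
No, 63.9.180.41 is not in 66.136.148.0/24


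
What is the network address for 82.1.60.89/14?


IP:   01010010.00000001.00111100.01011001
Mask: 11111111.11111100.00000000.00000000
AND operation:
Net:  01010010.00000000.00000000.00000000
Network: 82.0.0.0/14


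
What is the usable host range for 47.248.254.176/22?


Network: 47.248.252.0
Broadcast: 47.248.255.255
First usable = network + 1
Last usable = broadcast - 1
Range: 47.248.252.1 to 47.248.255.254


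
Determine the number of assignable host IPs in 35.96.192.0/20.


Host bits = 32 - 20 = 12
Total addresses = 2^12 = 4096
Usable = total - 2 (network and broadcast)
Usable hosts: 4094


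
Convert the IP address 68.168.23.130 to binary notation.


68 = 01000100
168 = 10101000
23 = 00010111
130 = 10000010
Binary: 01000100.10101000.00010111.10000010


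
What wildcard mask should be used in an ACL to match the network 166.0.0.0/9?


Subnet mask: 255.128.0.0
Wildcard = 255.255.255.255 - subnet mask
255 - 255 = 0
255 - 128 = 127
255 - 0 = 255
255 - 0 = 255
Wildcard: 0.127.255.255


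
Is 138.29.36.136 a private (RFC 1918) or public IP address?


RFC 1918 private ranges:
  10.0.0.0/8 (10.0.0.0 - 10.255.255.255)
  172.16.0.0/12 (172.16.0.0 - 172.31.255.255)
  192.168.0.0/16 (192.168.0.0 - 192.168.255.255)
Public (not in any RFC 1918 range)


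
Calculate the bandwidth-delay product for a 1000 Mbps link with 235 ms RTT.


BDP = bandwidth * RTT
= 1000 Mbps * 235 ms
= 1000 * 1e6 * 235 / 1000 bits
= 235000000 bits
= 29375000 bytes
= 28686.5234 KB
BDP = 235000000 bits (29375000 bytes)


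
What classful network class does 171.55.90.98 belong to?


First octet: 171
Binary: 10101011
10xxxxxx -> Class B (128-191)
Class B, default mask 255.255.0.0 (/16)


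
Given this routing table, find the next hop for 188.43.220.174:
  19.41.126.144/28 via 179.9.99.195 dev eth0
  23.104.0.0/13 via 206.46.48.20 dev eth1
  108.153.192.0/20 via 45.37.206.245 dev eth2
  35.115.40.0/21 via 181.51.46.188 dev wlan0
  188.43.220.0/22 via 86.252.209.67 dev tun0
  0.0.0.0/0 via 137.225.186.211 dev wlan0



Longest prefix match for 188.43.220.174:
  /28 19.41.126.144: no
  /13 23.104.0.0: no
  /20 108.153.192.0: no
  /21 35.115.40.0: no
  /22 188.43.220.0: MATCH
  /0 0.0.0.0: MATCH
Selected: next-hop 86.252.209.67 via tun0 (matched /22)


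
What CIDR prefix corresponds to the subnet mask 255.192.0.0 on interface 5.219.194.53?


Binary: 11111111.11000000.00000000.00000000
Count leading 1s
Prefix: /10


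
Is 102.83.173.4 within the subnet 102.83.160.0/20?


Subnet network: 102.83.160.0
Test IP AND mask: 102.83.160.0
Yes, 102.83.173.4 is in 102.83.160.0/20


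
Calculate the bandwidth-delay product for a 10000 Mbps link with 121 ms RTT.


BDP = bandwidth * RTT
= 10000 Mbps * 121 ms
= 10000 * 1e6 * 121 / 1000 bits
= 1210000000 bits
= 151250000 bytes
= 147705.0781 KB
BDP = 1210000000 bits (151250000 bytes)


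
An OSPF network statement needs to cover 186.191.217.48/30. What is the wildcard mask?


Subnet mask: 255.255.255.252
Wildcard = 255.255.255.255 - subnet mask
255 - 255 = 0
255 - 255 = 0
255 - 255 = 0
255 - 252 = 3
Wildcard: 0.0.0.3


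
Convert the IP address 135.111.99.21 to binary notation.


135 = 10000111
111 = 01101111
99 = 01100011
21 = 00010101
Binary: 10000111.01101111.01100011.00010101


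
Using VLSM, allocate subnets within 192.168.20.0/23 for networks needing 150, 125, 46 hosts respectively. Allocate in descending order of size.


150 hosts -> /24 (254 usable): 192.168.20.0/24
125 hosts -> /25 (126 usable): 192.168.21.0/25
46 hosts -> /26 (62 usable): 192.168.21.128/26
Allocation: 192.168.20.0/24 (150 hosts, 254 usable); 192.168.21.0/25 (125 hosts, 126 usable); 192.168.21.128/26 (46 hosts, 62 usable)


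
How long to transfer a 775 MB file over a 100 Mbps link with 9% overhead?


Effective throughput = 100 * (1 - 9/100) = 91 Mbps
File size in Mb = 775 * 8 = 6200 Mb
Time = 6200 / 91
Time = 68.1319 seconds


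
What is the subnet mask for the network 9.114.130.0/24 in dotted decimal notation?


/24 means 24 network bits, 8 host bits
Binary: 11111111111111111111111100000000
Mask: 255.255.255.0


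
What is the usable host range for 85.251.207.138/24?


Network: 85.251.207.0
Broadcast: 85.251.207.255
First usable = network + 1
Last usable = broadcast - 1
Range: 85.251.207.1 to 85.251.207.254


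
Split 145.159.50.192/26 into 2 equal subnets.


New prefix = 26 + 1 = 27
Each subnet has 32 addresses
  145.159.50.192/27
  145.159.50.224/27
Subnets: 145.159.50.192/27, 145.159.50.224/27


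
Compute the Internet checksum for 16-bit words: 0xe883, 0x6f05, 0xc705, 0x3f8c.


Sum all words (with carry folding):
+ 0xe883 = 0xe883
+ 0x6f05 = 0x5789
+ 0xc705 = 0x1e8f
+ 0x3f8c = 0x5e1b
One's complement: ~0x5e1b
Checksum = 0xa1e4


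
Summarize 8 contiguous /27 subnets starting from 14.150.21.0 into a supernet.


Original prefix: /27
Number of subnets: 8 = 2^3
New prefix = 27 - 3 = 24
Supernet: 14.150.21.0/24


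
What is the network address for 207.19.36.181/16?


IP:   11001111.00010011.00100100.10110101
Mask: 11111111.11111111.00000000.00000000
AND operation:
Net:  11001111.00010011.00000000.00000000
Network: 207.19.0.0/16


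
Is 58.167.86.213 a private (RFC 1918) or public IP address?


RFC 1918 private ranges:
  10.0.0.0/8 (10.0.0.0 - 10.255.255.255)
  172.16.0.0/12 (172.16.0.0 - 172.31.255.255)
  192.168.0.0/16 (192.168.0.0 - 192.168.255.255)
Public (not in any RFC 1918 range)


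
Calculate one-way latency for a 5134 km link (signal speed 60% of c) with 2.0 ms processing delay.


Speed = 0.6 * 3e5 km/s = 180000 km/s
Propagation delay = 5134 / 180000 = 0.0285 s = 28.5222 ms
Processing delay = 2.0 ms
Total one-way latency = 30.5222 ms


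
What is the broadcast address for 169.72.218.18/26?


Network: 169.72.218.0/26
Host bits = 6
Set all host bits to 1:
Broadcast: 169.72.218.63


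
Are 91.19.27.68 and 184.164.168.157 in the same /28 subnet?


Mask: 255.255.255.240
91.19.27.68 AND mask = 91.19.27.64
184.164.168.157 AND mask = 184.164.168.144
No, different subnets (91.19.27.64 vs 184.164.168.144)


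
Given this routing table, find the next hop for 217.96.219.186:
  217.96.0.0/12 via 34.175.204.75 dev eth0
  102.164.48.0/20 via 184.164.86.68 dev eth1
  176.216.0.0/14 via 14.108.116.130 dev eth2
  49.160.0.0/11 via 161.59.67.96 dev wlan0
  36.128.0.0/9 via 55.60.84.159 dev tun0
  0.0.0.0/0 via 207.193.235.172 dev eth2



Longest prefix match for 217.96.219.186:
  /12 217.96.0.0: MATCH
  /20 102.164.48.0: no
  /14 176.216.0.0: no
  /11 49.160.0.0: no
  /9 36.128.0.0: no
  /0 0.0.0.0: MATCH
Selected: next-hop 34.175.204.75 via eth0 (matched /12)


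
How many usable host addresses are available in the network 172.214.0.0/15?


Host bits = 32 - 15 = 17
Total addresses = 2^17 = 131072
Usable = total - 2 (network and broadcast)
Usable hosts: 131070


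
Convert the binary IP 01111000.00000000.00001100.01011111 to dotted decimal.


01111000 = 120
00000000 = 0
00001100 = 12
01011111 = 95
IP: 120.0.12.95


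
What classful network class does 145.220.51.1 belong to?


First octet: 145
Binary: 10010001
10xxxxxx -> Class B (128-191)
Class B, default mask 255.255.0.0 (/16)


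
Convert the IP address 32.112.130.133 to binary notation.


32 = 00100000
112 = 01110000
130 = 10000010
133 = 10000101
Binary: 00100000.01110000.10000010.10000101


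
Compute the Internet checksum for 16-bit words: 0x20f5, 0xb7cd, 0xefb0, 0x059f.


Sum all words (with carry folding):
+ 0x20f5 = 0x20f5
+ 0xb7cd = 0xd8c2
+ 0xefb0 = 0xc873
+ 0x059f = 0xce12
One's complement: ~0xce12
Checksum = 0x31ed


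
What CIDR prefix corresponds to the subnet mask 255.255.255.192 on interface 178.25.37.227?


Binary: 11111111.11111111.11111111.11000000
Count leading 1s
Prefix: /26


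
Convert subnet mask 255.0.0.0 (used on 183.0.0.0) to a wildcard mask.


Subnet mask: 255.0.0.0
Wildcard = 255.255.255.255 - subnet mask
255 - 255 = 0
255 - 0 = 255
255 - 0 = 255
255 - 0 = 255
Wildcard: 0.255.255.255


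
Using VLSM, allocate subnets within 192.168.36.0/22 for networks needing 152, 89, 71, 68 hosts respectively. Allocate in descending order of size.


152 hosts -> /24 (254 usable): 192.168.36.0/24
89 hosts -> /25 (126 usable): 192.168.37.0/25
71 hosts -> /25 (126 usable): 192.168.37.128/25
68 hosts -> /25 (126 usable): 192.168.38.0/25
Allocation: 192.168.36.0/24 (152 hosts, 254 usable); 192.168.37.0/25 (89 hosts, 126 usable); 192.168.37.128/25 (71 hosts, 126 usable); 192.168.38.0/25 (68 hosts, 126 usable)


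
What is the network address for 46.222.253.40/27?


IP:   00101110.11011110.11111101.00101000
Mask: 11111111.11111111.11111111.11100000
AND operation:
Net:  00101110.11011110.11111101.00100000
Network: 46.222.253.32/27


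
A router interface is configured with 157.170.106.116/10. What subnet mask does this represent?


/10 means 10 network bits, 22 host bits
Binary: 11111111110000000000000000000000
Mask: 255.192.0.0


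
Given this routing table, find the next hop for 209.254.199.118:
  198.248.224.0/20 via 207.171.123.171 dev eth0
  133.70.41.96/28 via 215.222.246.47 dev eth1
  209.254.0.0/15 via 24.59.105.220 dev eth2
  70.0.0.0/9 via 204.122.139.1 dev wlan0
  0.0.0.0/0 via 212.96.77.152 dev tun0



Longest prefix match for 209.254.199.118:
  /20 198.248.224.0: no
  /28 133.70.41.96: no
  /15 209.254.0.0: MATCH
  /9 70.0.0.0: no
  /0 0.0.0.0: MATCH
Selected: next-hop 24.59.105.220 via eth2 (matched /15)


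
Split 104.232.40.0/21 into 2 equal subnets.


New prefix = 21 + 1 = 22
Each subnet has 1024 addresses
  104.232.40.0/22
  104.232.44.0/22
Subnets: 104.232.40.0/22, 104.232.44.0/22


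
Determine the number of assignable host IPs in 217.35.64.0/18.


Host bits = 32 - 18 = 14
Total addresses = 2^14 = 16384
Usable = total - 2 (network and broadcast)
Usable hosts: 16382


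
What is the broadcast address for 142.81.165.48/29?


Network: 142.81.165.48/29
Host bits = 3
Set all host bits to 1:
Broadcast: 142.81.165.55


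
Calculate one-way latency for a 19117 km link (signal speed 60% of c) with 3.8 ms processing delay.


Speed = 0.6 * 3e5 km/s = 180000 km/s
Propagation delay = 19117 / 180000 = 0.1062 s = 106.2056 ms
Processing delay = 3.8 ms
Total one-way latency = 110.0056 ms


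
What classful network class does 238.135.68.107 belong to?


First octet: 238
Binary: 11101110
1110xxxx -> Class D (224-239)
Class D (multicast), default mask N/A


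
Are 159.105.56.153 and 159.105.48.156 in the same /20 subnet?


Mask: 255.255.240.0
159.105.56.153 AND mask = 159.105.48.0
159.105.48.156 AND mask = 159.105.48.0
Yes, same subnet (159.105.48.0)


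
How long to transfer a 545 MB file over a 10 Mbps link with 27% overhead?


Effective throughput = 10 * (1 - 27/100) = 7.3 Mbps
File size in Mb = 545 * 8 = 4360 Mb
Time = 4360 / 7.3
Time = 597.2603 seconds


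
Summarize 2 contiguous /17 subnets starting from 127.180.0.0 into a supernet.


Original prefix: /17
Number of subnets: 2 = 2^1
New prefix = 17 - 1 = 16
Supernet: 127.180.0.0/16


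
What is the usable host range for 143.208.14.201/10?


Network: 143.192.0.0
Broadcast: 143.255.255.255
First usable = network + 1
Last usable = broadcast - 1
Range: 143.192.0.1 to 143.255.255.254


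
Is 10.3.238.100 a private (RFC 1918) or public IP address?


RFC 1918 private ranges:
  10.0.0.0/8 (10.0.0.0 - 10.255.255.255)
  172.16.0.0/12 (172.16.0.0 - 172.31.255.255)
  192.168.0.0/16 (192.168.0.0 - 192.168.255.255)
Private (in 10.0.0.0/8)


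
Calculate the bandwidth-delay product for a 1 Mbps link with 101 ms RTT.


BDP = bandwidth * RTT
= 1 Mbps * 101 ms
= 1 * 1e6 * 101 / 1000 bits
= 101000 bits
= 12625 bytes
= 12.3291 KB
BDP = 101000 bits (12625 bytes)


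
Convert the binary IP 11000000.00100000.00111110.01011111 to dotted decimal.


11000000 = 192
00100000 = 32
00111110 = 62
01011111 = 95
IP: 192.32.62.95


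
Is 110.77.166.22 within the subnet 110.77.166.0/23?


Subnet network: 110.77.166.0
Test IP AND mask: 110.77.166.0
Yes, 110.77.166.22 is in 110.77.166.0/23


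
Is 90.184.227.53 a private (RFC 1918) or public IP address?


RFC 1918 private ranges:
  10.0.0.0/8 (10.0.0.0 - 10.255.255.255)
  172.16.0.0/12 (172.16.0.0 - 172.31.255.255)
  192.168.0.0/16 (192.168.0.0 - 192.168.255.255)
Public (not in any RFC 1918 range)


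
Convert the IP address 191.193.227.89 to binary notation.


191 = 10111111
193 = 11000001
227 = 11100011
89 = 01011001
Binary: 10111111.11000001.11100011.01011001


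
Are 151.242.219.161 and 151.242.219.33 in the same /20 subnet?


Mask: 255.255.240.0
151.242.219.161 AND mask = 151.242.208.0
151.242.219.33 AND mask = 151.242.208.0
Yes, same subnet (151.242.208.0)


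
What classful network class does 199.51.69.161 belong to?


First octet: 199
Binary: 11000111
110xxxxx -> Class C (192-223)
Class C, default mask 255.255.255.0 (/24)
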